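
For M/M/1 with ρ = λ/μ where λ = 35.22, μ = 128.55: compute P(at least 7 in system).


ρ = 35.22/128.55 = 0.2740
P(N ≥ n) = ρ^n = 0.2740^7 = 0.0001159

Final: 0.0001159


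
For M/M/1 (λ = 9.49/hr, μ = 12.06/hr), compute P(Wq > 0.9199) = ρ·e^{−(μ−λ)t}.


ρ = 9.49/12.06 = 0.7869
P(Wq > t) = ρ·e^{−(μ−λ)t} = 0.7869·e^{−2.3641}
= 0.7869·0.094030 = 0.073992

Final: 0.073992


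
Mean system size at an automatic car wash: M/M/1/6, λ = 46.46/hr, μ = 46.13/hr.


ρ = 46.46/46.13 = 1.0072
L = ρ[1 − (K+1)ρ^K + Kρ^(K+1)] / [(1−ρ)(1−ρ^(K+1))]
Numerator: 1.0072·(1 − 7·1.043697 + 6·1.051163) = 0.001108
Denominator: (-0.007154)·(-0.051163) = 0.0003660
L = 0.001108/0.0003660 = 3.0285

Final: 3.0285


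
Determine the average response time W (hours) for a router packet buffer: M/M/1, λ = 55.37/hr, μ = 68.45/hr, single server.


W = 1/(μ−λ) = 1/(68.45 − 55.37) = 1/13.08 = 0.07645 hr

Final: 0.07645 hr


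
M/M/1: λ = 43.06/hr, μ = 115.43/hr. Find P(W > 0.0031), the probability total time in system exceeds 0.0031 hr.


W ~ Exponential(μ−λ) for M/M/1.
μ − λ = 115.43 − 43.06 = 72.3700
P(W > t) = e^{−(μ−λ)t} = e^{−0.2243} = 0.799038

Final: 0.799038


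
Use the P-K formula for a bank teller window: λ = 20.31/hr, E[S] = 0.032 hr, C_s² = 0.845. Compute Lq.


ρ = λ·E[S] = 20.31·0.032 = 0.6499
Lq = ρ²(1+C_s²)/(2(1−ρ)) = 0.4224·(1+0.845)/(2·0.3501)
= 0.4224·1.8450/0.7002 = 1.11306

Final: 1.11306


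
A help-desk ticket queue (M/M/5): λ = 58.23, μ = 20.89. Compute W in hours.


a = 2.7875; ρ = 0.5575; P₀ = 0.058939
Lq = P₀·a^c·ρ/(c!(1−ρ)²) = 0.23532
Wq = Lq/λ = 0.23532/58.23 = 0.004041 hr
W = Wq + 1/μ = 0.004041 + 0.04787 = 0.05191 hr

Final: 0.05191 hr


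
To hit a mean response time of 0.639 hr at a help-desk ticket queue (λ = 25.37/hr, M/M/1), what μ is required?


W = 1/(μ−λ) ⇒ μ − λ = 1/W = 1/0.639 = 1.5649
μ = λ + 1/W = 25.37 + 1.5649 = 26.9349 per hr

Final: 26.9349 /hr


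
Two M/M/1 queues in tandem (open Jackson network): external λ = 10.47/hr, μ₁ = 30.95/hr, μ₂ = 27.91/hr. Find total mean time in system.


Each node sees arrival rate λ = 10.47/hr (tandem ⇒ throughput preserved).
W₁ = 1/(μ₁−λ) = 1/(30.95−10.47) = 0.04883 hr
W₂ = 1/(μ₂−λ) = 1/(27.91−10.47) = 0.05734 hr
W_total = W₁ + W₂ = 0.04883 + 0.05734 = 0.10617 hr

Final: 0.10617 hr


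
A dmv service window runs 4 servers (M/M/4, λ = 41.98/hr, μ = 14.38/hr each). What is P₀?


a = λ/μ = 41.98/14.38 = 2.9193; ρ = a/c = 0.7298
Σ_{k=0}^{3} a^k/k! (terms k=0..3) = 1.00000 + 2.91933 + 4.26125 + 4.14667 = 12.32725
Tail: a^4/(4!(1−ρ)) = 72.63304/(24·0.2702) = 11.20188
P₀ = 1/(12.32725 + 11.20188) = 1/23.52913 = 0.042501

Final: 0.042501


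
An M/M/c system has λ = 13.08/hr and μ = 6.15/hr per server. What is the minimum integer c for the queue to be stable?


Stability requires cμ > λ ⇔ c > λ/μ.
λ/μ = 13.08/6.15 = 2.1268
Minimum integer c = ⌊2.1268⌋ + 1 = 3
Check: 3·6.15 = 18.45 > 13.08, while 2·6.15 = 12.30 ≤ 13.08

Final: 3 servers


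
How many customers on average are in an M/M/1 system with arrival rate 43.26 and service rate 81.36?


ρ = λ/μ = 43.26/81.36 = 0.5317
L = ρ/(1−ρ) = 0.5317/(1 − 0.5317) = 0.5317/0.4683 = 1.1354

Final: 1.1354


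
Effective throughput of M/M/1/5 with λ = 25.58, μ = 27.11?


ρ = 0.9436; P_K = (1−ρ)ρ^5/(1−ρ^6) = 0.143430
λ_eff = λ(1 − P_K) = 25.58·(1 − 0.143430) = 25.58·0.856570 = 21.9111 /hr

Final: 21.9111 /hr


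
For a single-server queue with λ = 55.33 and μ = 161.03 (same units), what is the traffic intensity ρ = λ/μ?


ρ = λ/μ = 55.33/161.03 = 0.3436

Final: 0.3436


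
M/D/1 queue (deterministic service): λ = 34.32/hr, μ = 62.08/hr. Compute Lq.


ρ = 34.32/62.08 = 0.5528
M/D/1: Lq = ρ²/(2(1−ρ)) = 0.3056/(2·0.4472) = 0.34174

Final: 0.34174


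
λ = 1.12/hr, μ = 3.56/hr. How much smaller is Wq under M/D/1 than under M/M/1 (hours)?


ρ = 1.12/3.56 = 0.3146
Wq(M/M/1) = ρ/(μ−λ) = 0.3146/2.44 = 0.12894 hr
Wq(M/D/1) = ρ/(2(μ−λ)) = 0.06447 hr
Savings = 0.12894 − 0.06447 = 0.06447 hr

Final: 0.06447 hr


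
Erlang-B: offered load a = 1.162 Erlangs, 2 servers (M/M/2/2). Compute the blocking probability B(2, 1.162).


B(c,a) = (a^c/c!) / Σ_{k=0}^{c} a^k/k!
a^2/2! = 0.675122
Σ terms (k=0..2): 1.00000 + 1.16200 + 0.67512 = 2.837122
B = 0.675122/2.837122 = 0.237960

Final: 0.237960


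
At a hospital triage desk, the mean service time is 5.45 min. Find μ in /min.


μ = 1/(service time) in consistent units.
1 minute = 1 min, so μ = 1/5.45 = 0.1835 per minute

Final: 0.1835 /min


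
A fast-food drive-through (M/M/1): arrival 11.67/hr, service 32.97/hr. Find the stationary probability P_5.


ρ = 11.67/32.97 = 0.3540
P_n = (1−ρ)·ρ^n = (1 − 0.3540)·0.3540^5 = 0.6460·0.005556 = 0.003589

Final: 0.003589


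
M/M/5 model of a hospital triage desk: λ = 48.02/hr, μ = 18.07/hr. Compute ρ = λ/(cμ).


ρ = λ/(cμ) = 48.02/(5·18.07) = 48.02/90.35 = 0.5315

Final: 0.5315


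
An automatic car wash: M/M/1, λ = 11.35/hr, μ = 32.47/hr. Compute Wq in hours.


ρ = 11.35/32.47 = 0.3496
Wq = ρ/(μ−λ) = 0.3496/(32.47 − 11.35) = 0.3496/21.12 = 0.01655 hr

Final: 0.01655 hr


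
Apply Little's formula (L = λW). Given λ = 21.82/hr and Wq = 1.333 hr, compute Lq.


Lq = λWq = 21.82·1.333 = 29.0861

Final: 29.0861


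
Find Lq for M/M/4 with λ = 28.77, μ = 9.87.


a = λ/μ = 2.9149; ρ = a/4 = 0.7287
P₀ = 0.042773
Lq = P₀·a^c·ρ / (c!·(1−ρ)²) = 0.042773·72.19229·0.7287/(24·0.07359)
= 1.27405

Final: 1.27405


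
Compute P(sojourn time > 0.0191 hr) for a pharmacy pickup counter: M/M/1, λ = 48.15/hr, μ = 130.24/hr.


W ~ Exponential(μ−λ) for M/M/1.
μ − λ = 130.24 − 48.15 = 82.0900
P(W > t) = e^{−(μ−λ)t} = e^{−1.5679} = 0.208479

Final: 0.208479


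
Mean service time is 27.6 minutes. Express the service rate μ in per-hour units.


μ = 1/(service time) in consistent units.
1 hour = 60 min, so μ = 60/27.6 = 2.1739 per hour

Final: 2.1739 /hr


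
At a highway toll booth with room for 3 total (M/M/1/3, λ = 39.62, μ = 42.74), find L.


ρ = 39.62/42.74 = 0.9270
L = ρ[1 − (K+1)ρ^K + Kρ^(K+1)] / [(1−ρ)(1−ρ^(K+1))]
Numerator: 0.9270·(1 − 4·0.796599 + 3·0.738448) = 0.026834
Denominator: (0.07300)·(0.261552) = 0.019093
L = 0.026834/0.019093 = 1.4054

Final: 1.4054


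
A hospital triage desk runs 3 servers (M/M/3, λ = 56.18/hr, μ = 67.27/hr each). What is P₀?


a = λ/μ = 56.18/67.27 = 0.8351; ρ = a/c = 0.2784
Σ_{k=0}^{2} a^k/k! (terms k=0..2) = 1.00000 + 0.83514 + 0.34873 = 2.18387
Tail: a^3/(3!(1−ρ)) = 0.58248/(6·0.7216) = 0.13453
P₀ = 1/(2.18387 + 0.13453) = 1/2.31840 = 0.431331

Final: 0.431331


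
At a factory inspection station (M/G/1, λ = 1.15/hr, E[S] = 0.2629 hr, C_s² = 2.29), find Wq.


ρ = λ·E[S] = 1.15·0.2629 = 0.3023
E[S²] = E[S]²(1+C_s²) = 0.2629²·(1+2.29) = 0.227393
Wq = λ·E[S²]/(2(1−ρ)) = 1.15·0.227393/(2·0.6977) = 0.18741 hr

Final: 0.18741 hr


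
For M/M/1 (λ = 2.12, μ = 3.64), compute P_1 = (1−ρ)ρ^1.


ρ = 2.12/3.64 = 0.5824
P_n = (1−ρ)·ρ^n = (1 − 0.5824)·0.5824^1 = 0.4176·0.582418 = 0.243207

Final: 0.243207


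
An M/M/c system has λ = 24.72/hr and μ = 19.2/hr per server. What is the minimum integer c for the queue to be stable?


Stability requires cμ > λ ⇔ c > λ/μ.
λ/μ = 24.72/19.2 = 1.2875
Minimum integer c = ⌊1.2875⌋ + 1 = 2
Check: 2·19.2 = 38.40 > 24.72, while 1·19.2 = 19.20 ≤ 24.72

Final: 2 servers


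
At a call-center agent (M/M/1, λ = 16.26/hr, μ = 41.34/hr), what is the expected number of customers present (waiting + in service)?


ρ = λ/μ = 16.26/41.34 = 0.3933
L = ρ/(1−ρ) = 0.3933/(1 − 0.3933) = 0.3933/0.6067 = 0.6483

Final: 0.6483


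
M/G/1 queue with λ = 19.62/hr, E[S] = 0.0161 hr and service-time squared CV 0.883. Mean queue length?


ρ = λ·E[S] = 19.62·0.0161 = 0.3159
Lq = ρ²(1+C_s²)/(2(1−ρ)) = 0.09978·(1+0.883)/(2·0.6841)
= 0.09978·1.8830/1.3682 = 0.13732

Final: 0.13732


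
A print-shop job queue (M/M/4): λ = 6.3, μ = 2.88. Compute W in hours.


a = 2.1875; ρ = 0.5469; P₀ = 0.106042
Lq = P₀·a^c·ρ/(c!(1−ρ)²) = 0.26947
Wq = Lq/λ = 0.26947/6.3 = 0.04277 hr
W = Wq + 1/μ = 0.04277 + 0.34722 = 0.39000 hr

Final: 0.39000 hr


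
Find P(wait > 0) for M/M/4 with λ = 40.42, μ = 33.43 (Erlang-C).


a = λ/μ = 1.2091; ρ = a/4 = 0.3023
P₀ = 0.297418 (from M/M/c formula)
C(c,a) = [a^c/(c!(1−ρ))]·P₀ = [2.13717/(24·0.6977)]·0.297418
= 0.12763·0.297418 = 0.037959

Final: 0.037959


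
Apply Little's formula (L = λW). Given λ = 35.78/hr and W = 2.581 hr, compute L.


L = λW = 35.78·2.581 = 92.3482

Final: 92.3482


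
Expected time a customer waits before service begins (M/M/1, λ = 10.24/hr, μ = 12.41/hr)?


ρ = 10.24/12.41 = 0.8251
Wq = ρ/(μ−λ) = 0.8251/(12.41 − 10.24) = 0.8251/2.17 = 0.3802 hr

Final: 0.3802 hr


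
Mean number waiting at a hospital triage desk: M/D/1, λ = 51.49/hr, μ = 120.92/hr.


ρ = 51.49/120.92 = 0.4258
M/D/1: Lq = ρ²/(2(1−ρ)) = 0.1813/(2·0.5742) = 0.15790

Final: 0.15790


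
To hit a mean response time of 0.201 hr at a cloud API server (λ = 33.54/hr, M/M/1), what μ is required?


W = 1/(μ−λ) ⇒ μ − λ = 1/W = 1/0.201 = 4.9751
μ = λ + 1/W = 33.54 + 4.9751 = 38.5151 per hr

Final: 38.5151 /hr


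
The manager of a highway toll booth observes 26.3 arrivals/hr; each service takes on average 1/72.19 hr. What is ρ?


ρ = λ/μ = 26.3/72.19 = 0.3643

Final: 0.3643


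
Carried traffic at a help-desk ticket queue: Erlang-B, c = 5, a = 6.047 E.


B(5,6.047) = 0.363670 (Erlang-B)
Carried load = a(1 − B) = 6.047·(1 − 0.363670) = 6.047·0.636330 = 3.8479 E

Final: 3.8479 Erlangs


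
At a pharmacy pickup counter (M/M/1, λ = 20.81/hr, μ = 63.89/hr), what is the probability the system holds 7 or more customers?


ρ = 20.81/63.89 = 0.3257
P(N ≥ n) = ρ^n = 0.3257^7 = 0.0003889

Final: 0.0003889


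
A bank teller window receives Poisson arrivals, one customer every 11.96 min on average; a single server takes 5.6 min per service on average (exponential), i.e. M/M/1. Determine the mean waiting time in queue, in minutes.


λ = 60/11.96 = 5.0167 /hr
μ = 60/5.6 = 10.7143 /hr
ρ = λ/μ = 5.0167/10.7143 = 0.4682
Wq = ρ/(μ−λ) = 0.4682/(10.7143−5.0167) = 0.08218 hr
In minutes: 0.08218·60 = 4.931 min

Final: 4.931 min


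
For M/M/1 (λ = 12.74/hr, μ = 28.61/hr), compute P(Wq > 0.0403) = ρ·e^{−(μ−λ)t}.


ρ = 12.74/28.61 = 0.4453
P(Wq > t) = ρ·e^{−(μ−λ)t} = 0.4453·e^{−0.6396}
= 0.4453·0.527524 = 0.234906

Final: 0.234906


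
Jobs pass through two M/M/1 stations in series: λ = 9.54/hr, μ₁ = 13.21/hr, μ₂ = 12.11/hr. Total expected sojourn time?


Each node sees arrival rate λ = 9.54/hr (tandem ⇒ throughput preserved).
W₁ = 1/(μ₁−λ) = 1/(13.21−9.54) = 0.27248 hr
W₂ = 1/(μ₂−λ) = 1/(12.11−9.54) = 0.38911 hr
W_total = W₁ + W₂ = 0.27248 + 0.38911 = 0.66158 hr

Final: 0.66158 hr


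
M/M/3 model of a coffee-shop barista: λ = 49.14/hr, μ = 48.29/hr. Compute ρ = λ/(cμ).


ρ = λ/(cμ) = 49.14/(3·48.29) = 49.14/144.87 = 0.3392

Final: 0.3392


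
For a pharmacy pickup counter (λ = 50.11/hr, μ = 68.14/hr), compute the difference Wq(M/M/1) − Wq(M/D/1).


ρ = 50.11/68.14 = 0.7354
Wq(M/M/1) = ρ/(μ−λ) = 0.7354/18.03 = 0.04079 hr
Wq(M/D/1) = ρ/(2(μ−λ)) = 0.02039 hr
Savings = 0.04079 − 0.02039 = 0.02039 hr

Final: 0.02039 hr


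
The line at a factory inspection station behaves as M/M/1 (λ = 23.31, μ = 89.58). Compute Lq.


ρ = 23.31/89.58 = 0.2602
Lq = ρ²/(1−ρ) = 0.06771/0.7398 = 0.09153

Final: 0.09153


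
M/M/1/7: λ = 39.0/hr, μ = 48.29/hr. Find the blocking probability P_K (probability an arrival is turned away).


ρ = λ/μ = 39.0/48.29 = 0.8076
P_K = (1−ρ)ρ^K/(1−ρ^(K+1)) = (0.1924·0.224105)/(1 − 0.180992)
= 0.043113/0.819008 = 0.052641

Final: 0.052641


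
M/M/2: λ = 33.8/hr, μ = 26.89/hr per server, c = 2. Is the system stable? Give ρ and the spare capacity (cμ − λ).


Total capacity cμ = 2·26.89 = 53.78/hr
ρ = λ/(cμ) = 33.8/53.78 = 0.6285
Stable ⇔ ρ < 1: YES
Spare capacity = cμ − λ = 53.78 − 33.8 = 19.98/hr

Final: ρ = 0.6285; stable; margin = 19.98/hr


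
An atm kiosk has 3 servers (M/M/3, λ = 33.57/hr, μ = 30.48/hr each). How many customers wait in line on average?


a = λ/μ = 1.1014; ρ = a/3 = 0.3671
P₀ = 0.326826
Lq = P₀·a^c·ρ / (c!·(1−ρ)²) = 0.326826·1.33601·0.3671/(6·0.40053)
= 0.06670

Final: 0.06670


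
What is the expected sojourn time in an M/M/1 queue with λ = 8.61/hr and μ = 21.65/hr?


W = 1/(μ−λ) = 1/(21.65 − 8.61) = 1/13.04 = 0.07669 hr

Final: 0.07669 hr


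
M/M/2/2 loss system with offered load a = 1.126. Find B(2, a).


B(c,a) = (a^c/c!) / Σ_{k=0}^{c} a^k/k!
a^2/2! = 0.633938
Σ terms (k=0..2): 1.00000 + 1.12600 + 0.63394 = 2.759938
B = 0.633938/2.759938 = 0.229693

Final: 0.229693


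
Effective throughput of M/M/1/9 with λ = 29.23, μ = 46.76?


ρ = 0.6251; P_K = (1−ρ)ρ^9/(1−ρ^10) = 0.005514
λ_eff = λ(1 − P_K) = 29.23·(1 − 0.005514) = 29.23·0.994486 = 29.0688 /hr

Final: 29.0688 /hr


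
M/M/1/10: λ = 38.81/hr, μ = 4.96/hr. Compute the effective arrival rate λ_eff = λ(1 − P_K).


ρ = 7.8246; P_K = (1−ρ)ρ^10/(1−ρ^11) = 0.872198
λ_eff = λ(1 − P_K) = 38.81·(1 − 0.872198) = 38.81·0.127802 = 4.9600 /hr

Final: 4.9600 /hr


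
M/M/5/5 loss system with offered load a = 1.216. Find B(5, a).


B(c,a) = (a^c/c!) / Σ_{k=0}^{c} a^k/k!
a^5/5! = 0.022156
Σ terms (k=0..5): 1.00000 + 1.21600 + 0.73933 + 0.29967 + 0.09110 + 0.02216 = 3.368259
B = 0.022156/3.368259 = 0.006578

Final: 0.006578


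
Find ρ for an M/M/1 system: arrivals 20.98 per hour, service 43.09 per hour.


ρ = λ/μ = 20.98/43.09 = 0.4869

Final: 0.4869


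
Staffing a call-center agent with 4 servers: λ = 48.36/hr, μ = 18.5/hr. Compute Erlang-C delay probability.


a = λ/μ = 2.6141; ρ = a/4 = 0.6535
P₀ = 0.064008 (from M/M/c formula)
C(c,a) = [a^c/(c!(1−ρ))]·P₀ = [46.69370/(24·0.3465)]·0.064008
= 5.61514·0.064008 = 0.359417

Final: 0.359417


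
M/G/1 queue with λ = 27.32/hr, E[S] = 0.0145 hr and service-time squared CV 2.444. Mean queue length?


ρ = λ·E[S] = 27.32·0.0145 = 0.3961
Lq = ρ²(1+C_s²)/(2(1−ρ)) = 0.1569·(1+2.444)/(2·0.6039)
= 0.1569·3.4440/1.2077 = 0.44750

Final: 0.44750


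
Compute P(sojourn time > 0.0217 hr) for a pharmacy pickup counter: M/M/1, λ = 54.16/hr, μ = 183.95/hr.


W ~ Exponential(μ−λ) for M/M/1.
μ − λ = 183.95 − 54.16 = 129.7900
P(W > t) = e^{−(μ−λ)t} = e^{−2.8164} = 0.059818

Final: 0.059818


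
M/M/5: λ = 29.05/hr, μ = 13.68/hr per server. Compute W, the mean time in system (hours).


a = 2.1235; ρ = 0.4247; P₀ = 0.118385
Lq = P₀·a^c·ρ/(c!(1−ρ)²) = 0.05467
Wq = Lq/λ = 0.05467/29.05 = 0.001882 hr
W = Wq + 1/μ = 0.001882 + 0.07310 = 0.07498 hr

Final: 0.07498 hr


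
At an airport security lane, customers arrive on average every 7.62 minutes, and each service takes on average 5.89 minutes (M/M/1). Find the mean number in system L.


λ = 60/7.62 = 7.8740 /hr
μ = 60/5.89 = 10.1868 /hr
ρ = λ/μ = 7.8740/10.1868 = 0.7730
L = ρ/(1−ρ) = 0.7730/0.2270 = 3.4046

Final: 3.4046


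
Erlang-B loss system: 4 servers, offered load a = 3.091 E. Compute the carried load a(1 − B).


B(4,3.091) = 0.216186 (Erlang-B)
Carried load = a(1 − B) = 3.091·(1 − 0.216186) = 3.091·0.783814 = 2.4228 E

Final: 2.4228 Erlangs


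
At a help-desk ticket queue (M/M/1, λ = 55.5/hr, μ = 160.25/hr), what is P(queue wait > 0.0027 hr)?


ρ = 55.5/160.25 = 0.3463
P(Wq > t) = ρ·e^{−(μ−λ)t} = 0.3463·e^{−0.2828}
= 0.3463·0.753652 = 0.261015

Final: 0.261015


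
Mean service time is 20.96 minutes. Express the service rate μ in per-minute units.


μ = 1/(service time) in consistent units.
1 minute = 1 min, so μ = 1/20.96 = 0.04771 per minute

Final: 0.04771 /min


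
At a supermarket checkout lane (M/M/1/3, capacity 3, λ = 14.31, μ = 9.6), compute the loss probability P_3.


ρ = λ/μ = 14.31/9.6 = 1.4906
P_K = (1−ρ)ρ^K/(1−ρ^(K+1)) = (-0.4906·3.312113)/(1 − 4.937119)
= -1.625006/-3.937119 = 0.412740

Final: 0.412740


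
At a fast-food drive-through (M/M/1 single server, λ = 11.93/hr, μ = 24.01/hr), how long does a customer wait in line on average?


ρ = 11.93/24.01 = 0.4969
Wq = ρ/(μ−λ) = 0.4969/(24.01 − 11.93) = 0.4969/12.08 = 0.04113 hr

Final: 0.04113 hr


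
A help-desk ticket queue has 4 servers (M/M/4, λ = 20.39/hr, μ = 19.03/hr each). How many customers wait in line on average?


a = λ/μ = 1.0715; ρ = a/4 = 0.2679
P₀ = 0.341821
Lq = P₀·a^c·ρ / (c!·(1−ρ)²) = 0.341821·1.31799·0.2679/(24·0.53602)
= 0.009381

Final: 0.009381


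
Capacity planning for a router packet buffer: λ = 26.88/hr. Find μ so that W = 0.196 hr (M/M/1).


W = 1/(μ−λ) ⇒ μ − λ = 1/W = 1/0.196 = 5.1020
μ = λ + 1/W = 26.88 + 5.1020 = 31.9820 per hr

Final: 31.9820 /hr


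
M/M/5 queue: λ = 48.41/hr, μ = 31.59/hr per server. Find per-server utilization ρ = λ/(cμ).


ρ = λ/(cμ) = 48.41/(5·31.59) = 48.41/157.95 = 0.3065

Final: 0.3065


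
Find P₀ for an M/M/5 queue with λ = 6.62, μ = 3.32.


a = λ/μ = 6.62/3.32 = 1.9940; ρ = a/c = 0.3988
Σ_{k=0}^{4} a^k/k! (terms k=0..4) = 1.00000 + 1.99398 + 1.98797 + 1.32132 + 0.65867 = 6.96194
Tail: a^5/(5!(1−ρ)) = 31.52097/(120·0.6012) = 0.43691
P₀ = 1/(6.96194 + 0.43691) = 1/7.39885 = 0.135156

Final: 0.135156


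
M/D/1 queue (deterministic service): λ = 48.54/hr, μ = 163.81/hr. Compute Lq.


ρ = 48.54/163.81 = 0.2963
M/D/1: Lq = ρ²/(2(1−ρ)) = 0.08780/(2·0.7037) = 0.06239

Final: 0.06239


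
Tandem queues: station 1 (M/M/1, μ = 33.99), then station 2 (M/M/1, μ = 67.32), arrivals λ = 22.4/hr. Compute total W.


Each node sees arrival rate λ = 22.4/hr (tandem ⇒ throughput preserved).
W₁ = 1/(μ₁−λ) = 1/(33.99−22.4) = 0.08628 hr
W₂ = 1/(μ₂−λ) = 1/(67.32−22.4) = 0.02226 hr
W_total = W₁ + W₂ = 0.08628 + 0.02226 = 0.10854 hr

Final: 0.10854 hr


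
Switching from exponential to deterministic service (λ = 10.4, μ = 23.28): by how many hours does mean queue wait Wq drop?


ρ = 10.4/23.28 = 0.4467
Wq(M/M/1) = ρ/(μ−λ) = 0.4467/12.88 = 0.03468 hr
Wq(M/D/1) = ρ/(2(μ−λ)) = 0.01734 hr
Savings = 0.03468 − 0.01734 = 0.01734 hr

Final: 0.01734 hr


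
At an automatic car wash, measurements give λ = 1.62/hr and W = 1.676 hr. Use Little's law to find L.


L = λW = 1.62·1.676 = 2.7151

Final: 2.7151


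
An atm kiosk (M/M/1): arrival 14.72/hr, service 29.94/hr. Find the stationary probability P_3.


ρ = 14.72/29.94 = 0.4916
P_n = (1−ρ)·ρ^n = (1 − 0.4916)·0.4916^3 = 0.5084·0.118841 = 0.060413

Final: 0.060413


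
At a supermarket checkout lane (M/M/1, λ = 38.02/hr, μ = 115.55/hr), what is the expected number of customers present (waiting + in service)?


ρ = λ/μ = 38.02/115.55 = 0.3290
L = ρ/(1−ρ) = 0.3290/(1 − 0.3290) = 0.3290/0.6710 = 0.4904

Final: 0.4904


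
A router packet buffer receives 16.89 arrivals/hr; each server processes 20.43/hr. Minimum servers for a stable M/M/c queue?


Stability requires cμ > λ ⇔ c > λ/μ.
λ/μ = 16.89/20.43 = 0.8267
Minimum integer c = ⌊0.8267⌋ + 1 = 1
Check: 1·20.43 = 20.43 > 16.89, while 0·20.43 = 0.00 ≤ 16.89

Final: 1 servers


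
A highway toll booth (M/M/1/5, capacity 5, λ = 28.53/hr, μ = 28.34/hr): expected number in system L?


ρ = 28.53/28.34 = 1.0067
L = ρ[1 − (K+1)ρ^K + Kρ^(K+1)] / [(1−ρ)(1−ρ^(K+1))]
Numerator: 1.0067·(1 − 6·1.033974 + 5·1.040906) = 0.0006910
Denominator: (-0.006704)·(-0.040906) = 0.0002742
L = 0.0006910/0.0002742 = 2.5195

Final: 2.5195


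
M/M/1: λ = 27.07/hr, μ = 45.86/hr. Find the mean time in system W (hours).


W = 1/(μ−λ) = 1/(45.86 − 27.07) = 1/18.79 = 0.05322 hr

Final: 0.05322 hr


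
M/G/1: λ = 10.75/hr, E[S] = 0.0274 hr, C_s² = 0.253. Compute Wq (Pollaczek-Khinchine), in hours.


ρ = λ·E[S] = 10.75·0.0274 = 0.2946
E[S²] = E[S]²(1+C_s²) = 0.0274²·(1+0.253) = 0.0009407
Wq = λ·E[S²]/(2(1−ρ)) = 10.75·0.0009407/(2·0.7054) = 0.007167 hr

Final: 0.007167 hr


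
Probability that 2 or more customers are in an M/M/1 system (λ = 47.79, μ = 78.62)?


ρ = 47.79/78.62 = 0.6079
P(N ≥ n) = ρ^n = 0.6079^2 = 0.369495

Final: 0.369495


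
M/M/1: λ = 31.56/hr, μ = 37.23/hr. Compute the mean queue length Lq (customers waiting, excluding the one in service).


ρ = 31.56/37.23 = 0.8477
Lq = ρ²/(1−ρ) = 0.7186/0.1523 = 4.7184

Final: 4.7184


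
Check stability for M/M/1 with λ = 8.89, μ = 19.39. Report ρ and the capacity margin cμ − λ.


Total capacity cμ = 1·19.39 = 19.39/hr
ρ = λ/(cμ) = 8.89/19.39 = 0.4585
Stable ⇔ ρ < 1: YES
Spare capacity = cμ − λ = 19.39 − 8.89 = 10.50/hr

Final: ρ = 0.4585; stable; margin = 10.50/hr


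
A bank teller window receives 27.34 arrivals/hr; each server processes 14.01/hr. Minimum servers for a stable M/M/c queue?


Stability requires cμ > λ ⇔ c > λ/μ.
λ/μ = 27.34/14.01 = 1.9515
Minimum integer c = ⌊1.9515⌋ + 1 = 2
Check: 2·14.01 = 28.02 > 27.34, while 1·14.01 = 14.01 ≤ 27.34

Final: 2 servers


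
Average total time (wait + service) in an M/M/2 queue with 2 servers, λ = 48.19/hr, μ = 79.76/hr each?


a = 0.6042; ρ = 0.3021; P₀ = 0.535988
Lq = P₀·a^c·ρ/(c!(1−ρ)²) = 0.06068
Wq = Lq/λ = 0.06068/48.19 = 0.001259 hr
W = Wq + 1/μ = 0.001259 + 0.01254 = 0.01380 hr

Final: 0.01380 hr


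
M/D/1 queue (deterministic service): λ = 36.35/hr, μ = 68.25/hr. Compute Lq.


ρ = 36.35/68.25 = 0.5326
M/D/1: Lq = ρ²/(2(1−ρ)) = 0.2837/(2·0.4674) = 0.30345

Final: 0.30345


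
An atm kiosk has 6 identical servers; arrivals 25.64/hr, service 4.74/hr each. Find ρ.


ρ = λ/(cμ) = 25.64/(6·4.74) = 25.64/28.44 = 0.9015

Final: 0.9015


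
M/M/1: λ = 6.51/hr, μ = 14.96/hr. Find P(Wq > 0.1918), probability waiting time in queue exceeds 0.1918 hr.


ρ = 6.51/14.96 = 0.4352
P(Wq > t) = ρ·e^{−(μ−λ)t} = 0.4352·e^{−1.6207}
= 0.4352·0.197758 = 0.086057

Final: 0.086057


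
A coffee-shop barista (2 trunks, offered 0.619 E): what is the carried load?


B(2,0.619) = 0.105812 (Erlang-B)
Carried load = a(1 − B) = 0.619·(1 − 0.105812) = 0.619·0.894188 = 0.5535 E

Final: 0.5535 Erlangs


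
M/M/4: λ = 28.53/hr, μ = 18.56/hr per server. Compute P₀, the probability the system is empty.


a = λ/μ = 28.53/18.56 = 1.5372; ρ = a/c = 0.3843
Σ_{k=0}^{3} a^k/k! (terms k=0..3) = 1.00000 + 1.53718 + 1.18146 + 0.60537 = 4.32400
Tail: a^4/(4!(1−ρ)) = 5.58335/(24·0.6157) = 0.37784
P₀ = 1/(4.32400 + 0.37784) = 1/4.70184 = 0.212683

Final: 0.212683


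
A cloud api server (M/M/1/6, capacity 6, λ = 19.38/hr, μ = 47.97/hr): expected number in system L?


ρ = 19.38/47.97 = 0.4040
L = ρ[1 − (K+1)ρ^K + Kρ^(K+1)] / [(1−ρ)(1−ρ^(K+1))]
Numerator: 0.4040·(1 − 7·0.004348 + 6·0.001757) = 0.395964
Denominator: (0.5960)·(0.998243) = 0.594951
L = 0.395964/0.594951 = 0.6655

Final: 0.6655


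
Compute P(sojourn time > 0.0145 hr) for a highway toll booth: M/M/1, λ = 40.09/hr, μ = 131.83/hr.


W ~ Exponential(μ−λ) for M/M/1.
μ − λ = 131.83 − 40.09 = 91.7400
P(W > t) = e^{−(μ−λ)t} = e^{−1.3302} = 0.264416

Final: 0.264416


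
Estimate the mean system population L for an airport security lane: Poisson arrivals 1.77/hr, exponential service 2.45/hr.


ρ = λ/μ = 1.77/2.45 = 0.7224
L = ρ/(1−ρ) = 0.7224/(1 − 0.7224) = 0.7224/0.2776 = 2.6029

Final: 2.6029


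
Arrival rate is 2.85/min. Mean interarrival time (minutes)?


Mean interarrival time = 1/λ = 1/2.85 minute = 0.35088 minute
In minutes: 0.35088 × 1 = 0.3509 min

Final: 0.3509 min


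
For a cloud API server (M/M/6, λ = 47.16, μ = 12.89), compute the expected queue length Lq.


a = λ/μ = 3.6587; ρ = a/6 = 0.6098
P₀ = 0.024403
Lq = P₀·a^c·ρ / (c!·(1−ρ)²) = 0.024403·2398.42021·0.6098/(720·0.15228)
= 0.32552

Final: 0.32552


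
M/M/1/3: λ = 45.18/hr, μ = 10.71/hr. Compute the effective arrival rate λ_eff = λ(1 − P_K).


ρ = 4.2185; P_K = (1−ρ)ρ^3/(1−ρ^4) = 0.765365
λ_eff = λ(1 − P_K) = 45.18·(1 − 0.765365) = 45.18·0.234635 = 10.6008 /hr

Final: 10.6008 /hr


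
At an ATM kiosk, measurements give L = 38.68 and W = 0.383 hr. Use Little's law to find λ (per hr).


λ = L/W = 38.68/0.383 = 100.9922 /hr

Final: 100.9922 /hr


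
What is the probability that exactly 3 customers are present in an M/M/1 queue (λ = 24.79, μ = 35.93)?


ρ = 24.79/35.93 = 0.6900
P_n = (1−ρ)·ρ^n = (1 − 0.6900)·0.6900^3 = 0.3100·0.328441 = 0.101832

Final: 0.101832


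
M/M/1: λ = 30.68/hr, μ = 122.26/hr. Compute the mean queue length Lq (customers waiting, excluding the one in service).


ρ = 30.68/122.26 = 0.2509
Lq = ρ²/(1−ρ) = 0.06297/0.7491 = 0.08407

Final: 0.08407


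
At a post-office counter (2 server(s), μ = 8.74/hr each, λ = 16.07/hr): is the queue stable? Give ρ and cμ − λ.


Total capacity cμ = 2·8.74 = 17.48/hr
ρ = λ/(cμ) = 16.07/17.48 = 0.9193
Stable ⇔ ρ < 1: YES
Spare capacity = cμ − λ = 17.48 − 16.07 = 1.41/hr

Final: ρ = 0.9193; stable; margin = 1.41/hr


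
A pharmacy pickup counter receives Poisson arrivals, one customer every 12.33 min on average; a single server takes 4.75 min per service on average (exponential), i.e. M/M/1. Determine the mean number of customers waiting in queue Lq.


λ = 60/12.33 = 4.8662 /hr
μ = 60/4.75 = 12.6316 /hr
ρ = λ/μ = 4.8662/12.6316 = 0.3852
Lq = ρ²/(1−ρ) = 0.1484/0.6148 = 0.2414

Final: 0.2414


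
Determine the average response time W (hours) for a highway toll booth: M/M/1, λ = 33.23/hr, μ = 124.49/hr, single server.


W = 1/(μ−λ) = 1/(124.49 − 33.23) = 1/91.26 = 0.01096 hr

Final: 0.01096 hr


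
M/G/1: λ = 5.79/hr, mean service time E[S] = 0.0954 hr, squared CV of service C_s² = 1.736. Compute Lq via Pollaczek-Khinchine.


ρ = λ·E[S] = 5.79·0.0954 = 0.5524
Lq = ρ²(1+C_s²)/(2(1−ρ)) = 0.3051·(1+1.736)/(2·0.4476)
= 0.3051·2.7360/0.8953 = 0.93243

Final: 0.93243


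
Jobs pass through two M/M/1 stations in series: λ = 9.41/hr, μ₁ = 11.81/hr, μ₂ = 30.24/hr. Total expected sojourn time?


Each node sees arrival rate λ = 9.41/hr (tandem ⇒ throughput preserved).
W₁ = 1/(μ₁−λ) = 1/(11.81−9.41) = 0.41667 hr
W₂ = 1/(μ₂−λ) = 1/(30.24−9.41) = 0.04801 hr
W_total = W₁ + W₂ = 0.41667 + 0.04801 = 0.46467 hr

Final: 0.46467 hr


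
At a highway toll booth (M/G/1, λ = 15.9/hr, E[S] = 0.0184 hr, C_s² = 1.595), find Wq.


ρ = λ·E[S] = 15.9·0.0184 = 0.2926
E[S²] = E[S]²(1+C_s²) = 0.0184²·(1+1.595) = 0.0008786
Wq = λ·E[S²]/(2(1−ρ)) = 15.9·0.0008786/(2·0.7074) = 0.009873 hr

Final: 0.009873 hr


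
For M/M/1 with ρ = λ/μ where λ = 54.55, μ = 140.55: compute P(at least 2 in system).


ρ = 54.55/140.55 = 0.3881
P(N ≥ n) = ρ^n = 0.3881^2 = 0.150636

Final: 0.150636


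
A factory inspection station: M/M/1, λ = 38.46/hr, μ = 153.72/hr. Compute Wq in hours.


ρ = 38.46/153.72 = 0.2502
Wq = ρ/(μ−λ) = 0.2502/(153.72 − 38.46) = 0.2502/115.26 = 0.002171 hr

Final: 0.002171 hr


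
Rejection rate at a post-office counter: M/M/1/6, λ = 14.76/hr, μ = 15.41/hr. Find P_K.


ρ = λ/μ = 14.76/15.41 = 0.9578
P_K = (1−ρ)ρ^K/(1−ρ^(K+1)) = (0.04218·0.772151)/(1 − 0.739581)
= 0.032570/0.260419 = 0.125067

Final: 0.125067


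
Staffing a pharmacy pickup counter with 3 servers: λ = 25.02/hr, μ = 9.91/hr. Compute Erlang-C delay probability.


a = λ/μ = 2.5247; ρ = a/3 = 0.8416
P₀ = 0.042297 (from M/M/c formula)
C(c,a) = [a^c/(c!(1−ρ))]·P₀ = [16.09315/(6·0.1584)]·0.042297
= 16.93026·0.042297 = 0.716107

Final: 0.716107


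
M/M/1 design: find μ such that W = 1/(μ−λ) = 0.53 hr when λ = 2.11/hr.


W = 1/(μ−λ) ⇒ μ − λ = 1/W = 1/0.53 = 1.8868
μ = λ + 1/W = 2.11 + 1.8868 = 3.9968 per hr

Final: 3.9968 /hr


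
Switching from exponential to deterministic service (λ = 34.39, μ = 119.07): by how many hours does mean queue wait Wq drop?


ρ = 34.39/119.07 = 0.2888
Wq(M/M/1) = ρ/(μ−λ) = 0.2888/84.68 = 0.003411 hr
Wq(M/D/1) = ρ/(2(μ−λ)) = 0.001705 hr
Savings = 0.003411 − 0.001705 = 0.001705 hr

Final: 0.001705 hr


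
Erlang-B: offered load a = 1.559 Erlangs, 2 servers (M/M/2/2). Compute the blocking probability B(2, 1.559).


B(c,a) = (a^c/c!) / Σ_{k=0}^{c} a^k/k!
a^2/2! = 1.215240
Σ terms (k=0..2): 1.00000 + 1.55900 + 1.21524 = 3.774240
B = 1.215240/3.774240 = 0.321983

Final: 0.321983


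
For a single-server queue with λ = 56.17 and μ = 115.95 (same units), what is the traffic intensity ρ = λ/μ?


ρ = λ/μ = 56.17/115.95 = 0.4844

Final: 0.4844


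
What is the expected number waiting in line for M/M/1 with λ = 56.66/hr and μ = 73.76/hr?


ρ = 56.66/73.76 = 0.7682
Lq = ρ²/(1−ρ) = 0.5901/0.2318 = 2.5453

Final: 2.5453


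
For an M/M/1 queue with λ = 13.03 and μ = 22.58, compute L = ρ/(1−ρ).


ρ = λ/μ = 13.03/22.58 = 0.5771
L = ρ/(1−ρ) = 0.5771/(1 − 0.5771) = 0.5771/0.4229 = 1.3644

Final: 1.3644


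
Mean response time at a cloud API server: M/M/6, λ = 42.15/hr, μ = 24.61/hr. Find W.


a = 1.7127; ρ = 0.2855; P₀ = 0.180272
Lq = P₀·a^c·ρ/(c!(1−ρ)²) = 0.003533
Wq = Lq/λ = 0.003533/42.15 = 0.00008383 hr
W = Wq + 1/μ = 0.00008383 + 0.04063 = 0.04072 hr

Final: 0.04072 hr


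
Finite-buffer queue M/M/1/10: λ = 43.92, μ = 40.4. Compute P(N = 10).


ρ = λ/μ = 43.92/40.4 = 1.0871
P_K = (1−ρ)ρ^K/(1−ρ^(K+1)) = (-0.08713·2.305736)/(1 − 2.506632)
= -0.200896/-1.506632 = 0.133341

Final: 0.133341


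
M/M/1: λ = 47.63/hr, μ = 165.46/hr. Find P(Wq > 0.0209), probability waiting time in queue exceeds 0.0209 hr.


ρ = 47.63/165.46 = 0.2879
P(Wq > t) = ρ·e^{−(μ−λ)t} = 0.2879·e^{−2.4626}
= 0.2879·0.085209 = 0.024529

Final: 0.024529


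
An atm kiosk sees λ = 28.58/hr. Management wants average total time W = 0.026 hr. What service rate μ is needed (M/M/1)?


W = 1/(μ−λ) ⇒ μ − λ = 1/W = 1/0.026 = 38.4615
μ = λ + 1/W = 28.58 + 38.4615 = 67.0415 per hr

Final: 67.0415 /hr


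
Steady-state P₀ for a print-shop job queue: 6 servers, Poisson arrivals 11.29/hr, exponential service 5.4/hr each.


a = λ/μ = 11.29/5.4 = 2.0907; ρ = a/c = 0.3485
Σ_{k=0}^{5} a^k/k! (terms k=0..5) = 1.00000 + 2.09074 + 2.18560 + 1.52317 + 0.79614 + 0.33290 = 7.92856
Tail: a^6/(6!(1−ρ)) = 83.52204/(720·0.6515) = 0.17804
P₀ = 1/(7.92856 + 0.17804) = 1/8.10660 = 0.123356

Final: 0.123356


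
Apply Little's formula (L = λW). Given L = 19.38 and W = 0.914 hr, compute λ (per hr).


λ = L/W = 19.38/0.914 = 21.2035 /hr

Final: 21.2035 /hr


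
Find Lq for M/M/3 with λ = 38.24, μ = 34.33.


a = λ/μ = 1.1139; ρ = a/3 = 0.3713
P₀ = 0.322512
Lq = P₀·a^c·ρ / (c!·(1−ρ)²) = 0.322512·1.38208·0.3713/(6·0.39527)
= 0.06978

Final: 0.06978


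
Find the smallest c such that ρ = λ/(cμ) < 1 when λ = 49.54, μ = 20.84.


Stability requires cμ > λ ⇔ c > λ/μ.
λ/μ = 49.54/20.84 = 2.3772
Minimum integer c = ⌊2.3772⌋ + 1 = 3
Check: 3·20.84 = 62.52 > 49.54, while 2·20.84 = 41.68 ≤ 49.54

Final: 3 servers


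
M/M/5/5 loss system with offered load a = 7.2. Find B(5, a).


B(c,a) = (a^c/c!) / Σ_{k=0}^{c} a^k/k!
a^5/5! = 161.243136
Σ terms (k=0..5): 1.00000 + 7.20000 + 25.92000 + 62.20800 + 111.97440 + 161.24314 = 369.545536
B = 161.243136/369.545536 = 0.436328

Final: 0.436328


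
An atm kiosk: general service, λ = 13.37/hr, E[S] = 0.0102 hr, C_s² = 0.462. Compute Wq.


ρ = λ·E[S] = 13.37·0.0102 = 0.1364
E[S²] = E[S]²(1+C_s²) = 0.0102²·(1+0.462) = 0.0001521
Wq = λ·E[S²]/(2(1−ρ)) = 13.37·0.0001521/(2·0.8636) = 0.001177 hr

Final: 0.001177 hr


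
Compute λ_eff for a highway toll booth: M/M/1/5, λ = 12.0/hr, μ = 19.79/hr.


ρ = 0.6064; P_K = (1−ρ)ρ^5/(1−ρ^6) = 0.033956
λ_eff = λ(1 − P_K) = 12.0·(1 − 0.033956) = 12.0·0.966044 = 11.5925 /hr

Final: 11.5925 /hr


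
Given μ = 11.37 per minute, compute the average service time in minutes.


Mean service time = 1/μ = 1/11.37 minute = 0.08795 minute
In minutes: 0.08795 × 1 = 0.08795 min

Final: 0.08795 min


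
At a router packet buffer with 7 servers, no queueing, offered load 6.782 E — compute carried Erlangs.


B(7,6.782) = 0.235261 (Erlang-B)
Carried load = a(1 − B) = 6.782·(1 − 0.235261) = 6.782·0.764739 = 5.1865 E

Final: 5.1865 Erlangs


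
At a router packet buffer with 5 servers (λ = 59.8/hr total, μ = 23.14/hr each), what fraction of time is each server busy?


ρ = λ/(cμ) = 59.8/(5·23.14) = 59.8/115.70 = 0.5169

Final: 0.5169


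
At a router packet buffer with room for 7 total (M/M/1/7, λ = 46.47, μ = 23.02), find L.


ρ = 46.47/23.02 = 2.0187
L = ρ[1 − (K+1)ρ^K + Kρ^(K+1)] / [(1−ρ)(1−ρ^(K+1))]
Numerator: 2.0187·(1 − 8·136.606534 + 7·275.764797) = 1692.665327
Denominator: (-1.0187)·(-274.764797) = 279.897241
L = 1692.665327/279.897241 = 6.0475

Final: 6.0475


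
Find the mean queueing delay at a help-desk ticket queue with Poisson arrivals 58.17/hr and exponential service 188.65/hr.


ρ = 58.17/188.65 = 0.3083
Wq = ρ/(μ−λ) = 0.3083/(188.65 − 58.17) = 0.3083/130.48 = 0.002363 hr

Final: 0.002363 hr


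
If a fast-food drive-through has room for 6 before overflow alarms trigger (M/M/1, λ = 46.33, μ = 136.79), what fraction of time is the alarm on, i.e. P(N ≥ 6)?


ρ = 46.33/136.79 = 0.3387
P(N ≥ n) = ρ^n = 0.3387^6 = 0.001510

Final: 0.001510


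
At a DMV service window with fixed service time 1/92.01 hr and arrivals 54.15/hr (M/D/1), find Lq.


ρ = 54.15/92.01 = 0.5885
M/D/1: Lq = ρ²/(2(1−ρ)) = 0.3464/(2·0.4115) = 0.42087

Final: 0.42087


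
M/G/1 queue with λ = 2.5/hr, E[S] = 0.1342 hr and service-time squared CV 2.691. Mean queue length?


ρ = λ·E[S] = 2.5·0.1342 = 0.3355
Lq = ρ²(1+C_s²)/(2(1−ρ)) = 0.1126·(1+2.691)/(2·0.6645)
= 0.1126·3.6910/1.3290 = 0.31261

Final: 0.31261


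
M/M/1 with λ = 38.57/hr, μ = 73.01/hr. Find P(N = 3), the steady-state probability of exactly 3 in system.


ρ = 38.57/73.01 = 0.5283
P_n = (1−ρ)·ρ^n = (1 − 0.5283)·0.5283^3 = 0.4717·0.147435 = 0.069548

Final: 0.069548


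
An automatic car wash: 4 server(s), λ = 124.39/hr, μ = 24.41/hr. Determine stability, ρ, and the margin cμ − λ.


Total capacity cμ = 4·24.41 = 97.64/hr
ρ = λ/(cμ) = 124.39/97.64 = 1.2740
Stable ⇔ ρ < 1: NO
Spare capacity = cμ − λ = 97.64 − 124.39 = -26.75/hr

Final: ρ = 1.2740; unstable; margin = -26.75/hr


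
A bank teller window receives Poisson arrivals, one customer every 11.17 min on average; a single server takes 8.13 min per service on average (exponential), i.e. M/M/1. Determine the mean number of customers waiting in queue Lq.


λ = 60/11.17 = 5.3715 /hr
μ = 60/8.13 = 7.3801 /hr
ρ = λ/μ = 5.3715/7.3801 = 0.7278
Lq = ρ²/(1−ρ) = 0.5298/0.2722 = 1.9465

Final: 1.9465


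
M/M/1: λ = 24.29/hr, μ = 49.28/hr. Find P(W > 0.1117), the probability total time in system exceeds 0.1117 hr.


W ~ Exponential(μ−λ) for M/M/1.
μ − λ = 49.28 − 24.29 = 24.9900
P(W > t) = e^{−(μ−λ)t} = e^{−2.7914} = 0.061336

Final: 0.061336


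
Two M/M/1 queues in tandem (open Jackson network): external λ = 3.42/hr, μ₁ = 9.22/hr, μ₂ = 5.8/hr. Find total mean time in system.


Each node sees arrival rate λ = 3.42/hr (tandem ⇒ throughput preserved).
W₁ = 1/(μ₁−λ) = 1/(9.22−3.42) = 0.17241 hr
W₂ = 1/(μ₂−λ) = 1/(5.8−3.42) = 0.42017 hr
W_total = W₁ + W₂ = 0.17241 + 0.42017 = 0.59258 hr

Final: 0.59258 hr


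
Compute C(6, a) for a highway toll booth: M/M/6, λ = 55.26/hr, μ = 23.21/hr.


a = λ/μ = 2.3809; ρ = a/6 = 0.3968
P₀ = 0.092079 (from M/M/c formula)
C(c,a) = [a^c/(c!(1−ρ))]·P₀ = [182.14382/(720·0.6032)]·0.092079
= 0.41940·0.092079 = 0.038618

Final: 0.038618


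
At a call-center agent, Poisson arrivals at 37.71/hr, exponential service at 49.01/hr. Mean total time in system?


W = 1/(μ−λ) = 1/(49.01 − 37.71) = 1/11.30 = 0.08850 hr

Final: 0.08850 hr


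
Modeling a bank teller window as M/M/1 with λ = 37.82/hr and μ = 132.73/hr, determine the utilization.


ρ = λ/μ = 37.82/132.73 = 0.2849

Final: 0.2849


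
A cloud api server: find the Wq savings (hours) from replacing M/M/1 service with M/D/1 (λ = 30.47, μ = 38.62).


ρ = 30.47/38.62 = 0.7890
Wq(M/M/1) = ρ/(μ−λ) = 0.7890/8.15 = 0.09681 hr
Wq(M/D/1) = ρ/(2(μ−λ)) = 0.04840 hr
Savings = 0.09681 − 0.04840 = 0.04840 hr

Final: 0.04840 hr


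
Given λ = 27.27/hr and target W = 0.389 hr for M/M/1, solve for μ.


W = 1/(μ−λ) ⇒ μ − λ = 1/W = 1/0.389 = 2.5707
μ = λ + 1/W = 27.27 + 2.5707 = 29.8407 per hr

Final: 29.8407 /hr


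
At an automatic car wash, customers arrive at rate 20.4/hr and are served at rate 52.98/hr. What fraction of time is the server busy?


ρ = λ/μ = 20.4/52.98 = 0.3851

Final: 0.3851


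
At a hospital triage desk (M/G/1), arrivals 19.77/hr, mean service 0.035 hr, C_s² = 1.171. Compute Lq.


ρ = λ·E[S] = 19.77·0.035 = 0.6920
Lq = ρ²(1+C_s²)/(2(1−ρ)) = 0.4788·(1+1.171)/(2·0.3080)
= 0.4788·2.1710/0.6161 = 1.68717

Final: 1.68717


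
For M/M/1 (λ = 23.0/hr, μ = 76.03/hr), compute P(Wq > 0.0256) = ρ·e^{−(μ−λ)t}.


ρ = 23.0/76.03 = 0.3025
P(Wq > t) = ρ·e^{−(μ−λ)t} = 0.3025·e^{−1.3576}
= 0.3025·0.257286 = 0.077832

Final: 0.077832


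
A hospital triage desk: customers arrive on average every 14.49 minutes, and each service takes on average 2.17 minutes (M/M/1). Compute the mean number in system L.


λ = 60/14.49 = 4.1408 /hr
μ = 60/2.17 = 27.6498 /hr
ρ = λ/μ = 4.1408/27.6498 = 0.1498
L = ρ/(1−ρ) = 0.1498/0.8502 = 0.1761

Final: 0.1761


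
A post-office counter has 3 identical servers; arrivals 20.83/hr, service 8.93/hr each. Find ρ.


ρ = λ/(cμ) = 20.83/(3·8.93) = 20.83/26.79 = 0.7775

Final: 0.7775


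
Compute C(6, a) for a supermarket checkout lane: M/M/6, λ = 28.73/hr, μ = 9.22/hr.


a = λ/μ = 3.1161; ρ = a/6 = 0.5193
P₀ = 0.043412 (from M/M/c formula)
C(c,a) = [a^c/(c!(1−ρ))]·P₀ = [915.43651/(720·0.4807)]·0.043412
= 2.64521·0.043412 = 0.114833

Final: 0.114833


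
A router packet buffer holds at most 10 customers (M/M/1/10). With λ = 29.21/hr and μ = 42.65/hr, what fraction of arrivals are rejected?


ρ = λ/μ = 29.21/42.65 = 0.6849
P_K = (1−ρ)ρ^K/(1−ρ^(K+1)) = (0.3151·0.022705)/(1 − 0.015550)
= 0.007155/0.984450 = 0.007268

Final: 0.007268


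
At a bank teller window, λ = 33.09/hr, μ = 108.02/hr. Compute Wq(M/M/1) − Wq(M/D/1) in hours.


ρ = 33.09/108.02 = 0.3063
Wq(M/M/1) = ρ/(μ−λ) = 0.3063/74.93 = 0.004088 hr
Wq(M/D/1) = ρ/(2(μ−λ)) = 0.002044 hr
Savings = 0.004088 − 0.002044 = 0.002044 hr

Final: 0.002044 hr


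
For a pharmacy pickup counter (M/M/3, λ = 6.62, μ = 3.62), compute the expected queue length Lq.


a = λ/μ = 1.8287; ρ = a/3 = 0.6096
P₀ = 0.140616
Lq = P₀·a^c·ρ / (c!·(1−ρ)²) = 0.140616·6.11573·0.6096/(6·0.15243)
= 0.57317

Final: 0.57317
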